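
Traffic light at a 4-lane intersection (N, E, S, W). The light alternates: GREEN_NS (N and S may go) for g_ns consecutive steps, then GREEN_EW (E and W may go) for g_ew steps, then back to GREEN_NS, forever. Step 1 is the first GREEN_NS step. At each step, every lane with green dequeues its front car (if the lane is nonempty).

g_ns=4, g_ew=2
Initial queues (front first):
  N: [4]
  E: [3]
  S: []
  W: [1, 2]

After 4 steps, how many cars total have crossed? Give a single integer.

Answer: 1

Derivation:
Step 1 [NS]: N:car4-GO,E:wait,S:empty,W:wait | queues: N=0 E=1 S=0 W=2
Step 2 [NS]: N:empty,E:wait,S:empty,W:wait | queues: N=0 E=1 S=0 W=2
Step 3 [NS]: N:empty,E:wait,S:empty,W:wait | queues: N=0 E=1 S=0 W=2
Step 4 [NS]: N:empty,E:wait,S:empty,W:wait | queues: N=0 E=1 S=0 W=2
Cars crossed by step 4: 1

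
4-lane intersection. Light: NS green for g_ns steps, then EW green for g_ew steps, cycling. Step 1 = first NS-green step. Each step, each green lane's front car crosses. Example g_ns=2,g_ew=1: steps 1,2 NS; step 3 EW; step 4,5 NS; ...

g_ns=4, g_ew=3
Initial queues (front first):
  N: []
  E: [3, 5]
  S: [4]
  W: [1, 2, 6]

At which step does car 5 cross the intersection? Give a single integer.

Step 1 [NS]: N:empty,E:wait,S:car4-GO,W:wait | queues: N=0 E=2 S=0 W=3
Step 2 [NS]: N:empty,E:wait,S:empty,W:wait | queues: N=0 E=2 S=0 W=3
Step 3 [NS]: N:empty,E:wait,S:empty,W:wait | queues: N=0 E=2 S=0 W=3
Step 4 [NS]: N:empty,E:wait,S:empty,W:wait | queues: N=0 E=2 S=0 W=3
Step 5 [EW]: N:wait,E:car3-GO,S:wait,W:car1-GO | queues: N=0 E=1 S=0 W=2
Step 6 [EW]: N:wait,E:car5-GO,S:wait,W:car2-GO | queues: N=0 E=0 S=0 W=1
Step 7 [EW]: N:wait,E:empty,S:wait,W:car6-GO | queues: N=0 E=0 S=0 W=0
Car 5 crosses at step 6

6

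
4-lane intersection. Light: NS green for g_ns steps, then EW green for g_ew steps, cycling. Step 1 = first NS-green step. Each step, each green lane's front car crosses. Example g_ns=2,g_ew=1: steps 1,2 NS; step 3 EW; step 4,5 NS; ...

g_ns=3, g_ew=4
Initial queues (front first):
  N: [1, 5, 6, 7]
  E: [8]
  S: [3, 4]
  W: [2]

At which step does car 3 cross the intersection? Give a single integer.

Step 1 [NS]: N:car1-GO,E:wait,S:car3-GO,W:wait | queues: N=3 E=1 S=1 W=1
Step 2 [NS]: N:car5-GO,E:wait,S:car4-GO,W:wait | queues: N=2 E=1 S=0 W=1
Step 3 [NS]: N:car6-GO,E:wait,S:empty,W:wait | queues: N=1 E=1 S=0 W=1
Step 4 [EW]: N:wait,E:car8-GO,S:wait,W:car2-GO | queues: N=1 E=0 S=0 W=0
Step 5 [EW]: N:wait,E:empty,S:wait,W:empty | queues: N=1 E=0 S=0 W=0
Step 6 [EW]: N:wait,E:empty,S:wait,W:empty | queues: N=1 E=0 S=0 W=0
Step 7 [EW]: N:wait,E:empty,S:wait,W:empty | queues: N=1 E=0 S=0 W=0
Step 8 [NS]: N:car7-GO,E:wait,S:empty,W:wait | queues: N=0 E=0 S=0 W=0
Car 3 crosses at step 1

1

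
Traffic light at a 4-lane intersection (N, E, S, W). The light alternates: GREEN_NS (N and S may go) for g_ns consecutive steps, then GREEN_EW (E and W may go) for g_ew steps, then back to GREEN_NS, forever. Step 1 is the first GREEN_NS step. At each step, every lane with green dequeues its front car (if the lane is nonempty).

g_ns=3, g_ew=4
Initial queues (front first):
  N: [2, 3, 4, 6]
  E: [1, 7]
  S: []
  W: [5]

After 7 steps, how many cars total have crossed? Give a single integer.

Answer: 6

Derivation:
Step 1 [NS]: N:car2-GO,E:wait,S:empty,W:wait | queues: N=3 E=2 S=0 W=1
Step 2 [NS]: N:car3-GO,E:wait,S:empty,W:wait | queues: N=2 E=2 S=0 W=1
Step 3 [NS]: N:car4-GO,E:wait,S:empty,W:wait | queues: N=1 E=2 S=0 W=1
Step 4 [EW]: N:wait,E:car1-GO,S:wait,W:car5-GO | queues: N=1 E=1 S=0 W=0
Step 5 [EW]: N:wait,E:car7-GO,S:wait,W:empty | queues: N=1 E=0 S=0 W=0
Step 6 [EW]: N:wait,E:empty,S:wait,W:empty | queues: N=1 E=0 S=0 W=0
Step 7 [EW]: N:wait,E:empty,S:wait,W:empty | queues: N=1 E=0 S=0 W=0
Cars crossed by step 7: 6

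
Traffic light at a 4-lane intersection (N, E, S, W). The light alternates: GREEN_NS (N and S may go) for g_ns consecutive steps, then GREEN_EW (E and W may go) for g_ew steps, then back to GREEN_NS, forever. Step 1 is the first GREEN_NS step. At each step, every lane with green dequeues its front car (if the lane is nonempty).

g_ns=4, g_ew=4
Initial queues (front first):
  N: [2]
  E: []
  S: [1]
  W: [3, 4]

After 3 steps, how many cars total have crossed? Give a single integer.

Step 1 [NS]: N:car2-GO,E:wait,S:car1-GO,W:wait | queues: N=0 E=0 S=0 W=2
Step 2 [NS]: N:empty,E:wait,S:empty,W:wait | queues: N=0 E=0 S=0 W=2
Step 3 [NS]: N:empty,E:wait,S:empty,W:wait | queues: N=0 E=0 S=0 W=2
Cars crossed by step 3: 2

Answer: 2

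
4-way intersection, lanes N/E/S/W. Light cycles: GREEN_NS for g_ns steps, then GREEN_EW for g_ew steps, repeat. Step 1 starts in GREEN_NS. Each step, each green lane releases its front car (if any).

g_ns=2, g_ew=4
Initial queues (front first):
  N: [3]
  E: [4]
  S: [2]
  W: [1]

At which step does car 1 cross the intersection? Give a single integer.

Step 1 [NS]: N:car3-GO,E:wait,S:car2-GO,W:wait | queues: N=0 E=1 S=0 W=1
Step 2 [NS]: N:empty,E:wait,S:empty,W:wait | queues: N=0 E=1 S=0 W=1
Step 3 [EW]: N:wait,E:car4-GO,S:wait,W:car1-GO | queues: N=0 E=0 S=0 W=0
Car 1 crosses at step 3

3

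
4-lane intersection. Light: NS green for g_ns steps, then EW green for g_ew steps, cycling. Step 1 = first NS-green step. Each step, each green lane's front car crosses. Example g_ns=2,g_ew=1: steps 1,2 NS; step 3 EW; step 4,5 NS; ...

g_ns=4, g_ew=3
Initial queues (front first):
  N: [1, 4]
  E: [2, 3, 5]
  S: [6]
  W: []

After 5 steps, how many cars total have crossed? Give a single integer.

Step 1 [NS]: N:car1-GO,E:wait,S:car6-GO,W:wait | queues: N=1 E=3 S=0 W=0
Step 2 [NS]: N:car4-GO,E:wait,S:empty,W:wait | queues: N=0 E=3 S=0 W=0
Step 3 [NS]: N:empty,E:wait,S:empty,W:wait | queues: N=0 E=3 S=0 W=0
Step 4 [NS]: N:empty,E:wait,S:empty,W:wait | queues: N=0 E=3 S=0 W=0
Step 5 [EW]: N:wait,E:car2-GO,S:wait,W:empty | queues: N=0 E=2 S=0 W=0
Cars crossed by step 5: 4

Answer: 4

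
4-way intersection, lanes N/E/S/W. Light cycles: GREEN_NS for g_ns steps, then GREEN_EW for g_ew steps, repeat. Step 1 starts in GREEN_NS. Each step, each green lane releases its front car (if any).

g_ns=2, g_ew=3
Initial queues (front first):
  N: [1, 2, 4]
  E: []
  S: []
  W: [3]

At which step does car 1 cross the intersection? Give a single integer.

Step 1 [NS]: N:car1-GO,E:wait,S:empty,W:wait | queues: N=2 E=0 S=0 W=1
Step 2 [NS]: N:car2-GO,E:wait,S:empty,W:wait | queues: N=1 E=0 S=0 W=1
Step 3 [EW]: N:wait,E:empty,S:wait,W:car3-GO | queues: N=1 E=0 S=0 W=0
Step 4 [EW]: N:wait,E:empty,S:wait,W:empty | queues: N=1 E=0 S=0 W=0
Step 5 [EW]: N:wait,E:empty,S:wait,W:empty | queues: N=1 E=0 S=0 W=0
Step 6 [NS]: N:car4-GO,E:wait,S:empty,W:wait | queues: N=0 E=0 S=0 W=0
Car 1 crosses at step 1

1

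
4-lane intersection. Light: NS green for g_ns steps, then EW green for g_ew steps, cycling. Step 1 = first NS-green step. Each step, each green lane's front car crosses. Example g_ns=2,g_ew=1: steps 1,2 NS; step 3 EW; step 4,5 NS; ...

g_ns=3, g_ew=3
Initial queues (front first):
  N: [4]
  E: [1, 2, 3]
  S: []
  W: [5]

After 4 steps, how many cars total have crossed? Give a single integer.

Answer: 3

Derivation:
Step 1 [NS]: N:car4-GO,E:wait,S:empty,W:wait | queues: N=0 E=3 S=0 W=1
Step 2 [NS]: N:empty,E:wait,S:empty,W:wait | queues: N=0 E=3 S=0 W=1
Step 3 [NS]: N:empty,E:wait,S:empty,W:wait | queues: N=0 E=3 S=0 W=1
Step 4 [EW]: N:wait,E:car1-GO,S:wait,W:car5-GO | queues: N=0 E=2 S=0 W=0
Cars crossed by step 4: 3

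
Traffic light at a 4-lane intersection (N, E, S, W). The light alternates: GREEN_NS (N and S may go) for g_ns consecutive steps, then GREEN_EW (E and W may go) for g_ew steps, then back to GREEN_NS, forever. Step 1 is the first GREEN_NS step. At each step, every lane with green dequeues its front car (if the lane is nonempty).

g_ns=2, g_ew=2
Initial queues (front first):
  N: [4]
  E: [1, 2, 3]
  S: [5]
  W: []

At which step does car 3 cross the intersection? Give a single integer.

Step 1 [NS]: N:car4-GO,E:wait,S:car5-GO,W:wait | queues: N=0 E=3 S=0 W=0
Step 2 [NS]: N:empty,E:wait,S:empty,W:wait | queues: N=0 E=3 S=0 W=0
Step 3 [EW]: N:wait,E:car1-GO,S:wait,W:empty | queues: N=0 E=2 S=0 W=0
Step 4 [EW]: N:wait,E:car2-GO,S:wait,W:empty | queues: N=0 E=1 S=0 W=0
Step 5 [NS]: N:empty,E:wait,S:empty,W:wait | queues: N=0 E=1 S=0 W=0
Step 6 [NS]: N:empty,E:wait,S:empty,W:wait | queues: N=0 E=1 S=0 W=0
Step 7 [EW]: N:wait,E:car3-GO,S:wait,W:empty | queues: N=0 E=0 S=0 W=0
Car 3 crosses at step 7

7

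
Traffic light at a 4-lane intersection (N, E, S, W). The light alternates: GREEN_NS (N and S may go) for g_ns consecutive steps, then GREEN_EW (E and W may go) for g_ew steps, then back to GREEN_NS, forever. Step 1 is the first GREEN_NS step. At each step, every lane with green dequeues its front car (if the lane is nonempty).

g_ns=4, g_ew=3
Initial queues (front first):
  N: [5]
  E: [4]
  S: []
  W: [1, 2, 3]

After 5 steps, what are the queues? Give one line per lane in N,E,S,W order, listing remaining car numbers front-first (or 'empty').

Step 1 [NS]: N:car5-GO,E:wait,S:empty,W:wait | queues: N=0 E=1 S=0 W=3
Step 2 [NS]: N:empty,E:wait,S:empty,W:wait | queues: N=0 E=1 S=0 W=3
Step 3 [NS]: N:empty,E:wait,S:empty,W:wait | queues: N=0 E=1 S=0 W=3
Step 4 [NS]: N:empty,E:wait,S:empty,W:wait | queues: N=0 E=1 S=0 W=3
Step 5 [EW]: N:wait,E:car4-GO,S:wait,W:car1-GO | queues: N=0 E=0 S=0 W=2

N: empty
E: empty
S: empty
W: 2 3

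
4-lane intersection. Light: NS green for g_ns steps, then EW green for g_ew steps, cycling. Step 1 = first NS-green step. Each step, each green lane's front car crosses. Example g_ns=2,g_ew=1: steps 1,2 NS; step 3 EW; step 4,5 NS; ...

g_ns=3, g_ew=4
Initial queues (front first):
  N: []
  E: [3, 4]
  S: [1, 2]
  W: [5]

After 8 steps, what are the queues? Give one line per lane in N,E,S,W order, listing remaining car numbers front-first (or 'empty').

Step 1 [NS]: N:empty,E:wait,S:car1-GO,W:wait | queues: N=0 E=2 S=1 W=1
Step 2 [NS]: N:empty,E:wait,S:car2-GO,W:wait | queues: N=0 E=2 S=0 W=1
Step 3 [NS]: N:empty,E:wait,S:empty,W:wait | queues: N=0 E=2 S=0 W=1
Step 4 [EW]: N:wait,E:car3-GO,S:wait,W:car5-GO | queues: N=0 E=1 S=0 W=0
Step 5 [EW]: N:wait,E:car4-GO,S:wait,W:empty | queues: N=0 E=0 S=0 W=0

N: empty
E: empty
S: empty
W: empty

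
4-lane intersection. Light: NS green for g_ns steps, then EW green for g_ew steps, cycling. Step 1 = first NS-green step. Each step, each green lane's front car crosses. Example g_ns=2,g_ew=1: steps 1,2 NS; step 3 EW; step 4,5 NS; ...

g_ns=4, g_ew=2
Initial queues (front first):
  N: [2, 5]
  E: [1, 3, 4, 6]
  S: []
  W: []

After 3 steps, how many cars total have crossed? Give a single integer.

Step 1 [NS]: N:car2-GO,E:wait,S:empty,W:wait | queues: N=1 E=4 S=0 W=0
Step 2 [NS]: N:car5-GO,E:wait,S:empty,W:wait | queues: N=0 E=4 S=0 W=0
Step 3 [NS]: N:empty,E:wait,S:empty,W:wait | queues: N=0 E=4 S=0 W=0
Cars crossed by step 3: 2

Answer: 2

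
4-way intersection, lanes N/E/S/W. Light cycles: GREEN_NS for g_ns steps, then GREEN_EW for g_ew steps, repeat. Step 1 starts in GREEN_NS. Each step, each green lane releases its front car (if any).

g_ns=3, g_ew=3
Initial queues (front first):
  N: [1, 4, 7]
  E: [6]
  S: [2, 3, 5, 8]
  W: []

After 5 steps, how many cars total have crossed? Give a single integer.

Step 1 [NS]: N:car1-GO,E:wait,S:car2-GO,W:wait | queues: N=2 E=1 S=3 W=0
Step 2 [NS]: N:car4-GO,E:wait,S:car3-GO,W:wait | queues: N=1 E=1 S=2 W=0
Step 3 [NS]: N:car7-GO,E:wait,S:car5-GO,W:wait | queues: N=0 E=1 S=1 W=0
Step 4 [EW]: N:wait,E:car6-GO,S:wait,W:empty | queues: N=0 E=0 S=1 W=0
Step 5 [EW]: N:wait,E:empty,S:wait,W:empty | queues: N=0 E=0 S=1 W=0
Cars crossed by step 5: 7

Answer: 7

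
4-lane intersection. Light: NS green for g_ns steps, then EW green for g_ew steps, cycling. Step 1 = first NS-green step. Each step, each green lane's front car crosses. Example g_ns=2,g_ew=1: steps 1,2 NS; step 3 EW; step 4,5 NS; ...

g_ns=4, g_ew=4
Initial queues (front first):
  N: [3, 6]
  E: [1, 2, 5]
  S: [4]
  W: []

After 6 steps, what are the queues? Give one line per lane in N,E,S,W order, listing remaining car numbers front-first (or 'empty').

Step 1 [NS]: N:car3-GO,E:wait,S:car4-GO,W:wait | queues: N=1 E=3 S=0 W=0
Step 2 [NS]: N:car6-GO,E:wait,S:empty,W:wait | queues: N=0 E=3 S=0 W=0
Step 3 [NS]: N:empty,E:wait,S:empty,W:wait | queues: N=0 E=3 S=0 W=0
Step 4 [NS]: N:empty,E:wait,S:empty,W:wait | queues: N=0 E=3 S=0 W=0
Step 5 [EW]: N:wait,E:car1-GO,S:wait,W:empty | queues: N=0 E=2 S=0 W=0
Step 6 [EW]: N:wait,E:car2-GO,S:wait,W:empty | queues: N=0 E=1 S=0 W=0

N: empty
E: 5
S: empty
W: empty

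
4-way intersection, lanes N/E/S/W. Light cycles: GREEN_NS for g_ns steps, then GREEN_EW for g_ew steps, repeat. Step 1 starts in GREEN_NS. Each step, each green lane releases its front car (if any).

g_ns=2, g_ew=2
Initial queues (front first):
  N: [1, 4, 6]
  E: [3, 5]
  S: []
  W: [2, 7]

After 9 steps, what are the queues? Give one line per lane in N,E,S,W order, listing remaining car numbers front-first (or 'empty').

Step 1 [NS]: N:car1-GO,E:wait,S:empty,W:wait | queues: N=2 E=2 S=0 W=2
Step 2 [NS]: N:car4-GO,E:wait,S:empty,W:wait | queues: N=1 E=2 S=0 W=2
Step 3 [EW]: N:wait,E:car3-GO,S:wait,W:car2-GO | queues: N=1 E=1 S=0 W=1
Step 4 [EW]: N:wait,E:car5-GO,S:wait,W:car7-GO | queues: N=1 E=0 S=0 W=0
Step 5 [NS]: N:car6-GO,E:wait,S:empty,W:wait | queues: N=0 E=0 S=0 W=0

N: empty
E: empty
S: empty
W: empty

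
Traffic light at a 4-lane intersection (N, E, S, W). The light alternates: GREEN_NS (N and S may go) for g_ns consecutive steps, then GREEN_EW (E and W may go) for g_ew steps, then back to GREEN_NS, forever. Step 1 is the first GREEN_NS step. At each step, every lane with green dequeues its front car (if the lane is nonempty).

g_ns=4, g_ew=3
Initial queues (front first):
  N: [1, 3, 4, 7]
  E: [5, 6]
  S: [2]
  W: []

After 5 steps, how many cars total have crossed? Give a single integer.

Step 1 [NS]: N:car1-GO,E:wait,S:car2-GO,W:wait | queues: N=3 E=2 S=0 W=0
Step 2 [NS]: N:car3-GO,E:wait,S:empty,W:wait | queues: N=2 E=2 S=0 W=0
Step 3 [NS]: N:car4-GO,E:wait,S:empty,W:wait | queues: N=1 E=2 S=0 W=0
Step 4 [NS]: N:car7-GO,E:wait,S:empty,W:wait | queues: N=0 E=2 S=0 W=0
Step 5 [EW]: N:wait,E:car5-GO,S:wait,W:empty | queues: N=0 E=1 S=0 W=0
Cars crossed by step 5: 6

Answer: 6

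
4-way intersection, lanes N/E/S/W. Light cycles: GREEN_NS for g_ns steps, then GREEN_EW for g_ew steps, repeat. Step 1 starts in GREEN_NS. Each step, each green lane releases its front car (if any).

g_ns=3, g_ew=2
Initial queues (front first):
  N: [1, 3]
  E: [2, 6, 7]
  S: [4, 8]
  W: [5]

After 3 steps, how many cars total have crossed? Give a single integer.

Answer: 4

Derivation:
Step 1 [NS]: N:car1-GO,E:wait,S:car4-GO,W:wait | queues: N=1 E=3 S=1 W=1
Step 2 [NS]: N:car3-GO,E:wait,S:car8-GO,W:wait | queues: N=0 E=3 S=0 W=1
Step 3 [NS]: N:empty,E:wait,S:empty,W:wait | queues: N=0 E=3 S=0 W=1
Cars crossed by step 3: 4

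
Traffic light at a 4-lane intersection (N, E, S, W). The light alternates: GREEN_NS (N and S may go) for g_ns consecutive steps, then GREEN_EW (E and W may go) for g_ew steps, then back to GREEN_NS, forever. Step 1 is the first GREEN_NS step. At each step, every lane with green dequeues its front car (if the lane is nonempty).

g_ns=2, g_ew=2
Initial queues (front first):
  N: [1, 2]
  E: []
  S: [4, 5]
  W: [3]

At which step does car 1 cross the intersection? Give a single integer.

Step 1 [NS]: N:car1-GO,E:wait,S:car4-GO,W:wait | queues: N=1 E=0 S=1 W=1
Step 2 [NS]: N:car2-GO,E:wait,S:car5-GO,W:wait | queues: N=0 E=0 S=0 W=1
Step 3 [EW]: N:wait,E:empty,S:wait,W:car3-GO | queues: N=0 E=0 S=0 W=0
Car 1 crosses at step 1

1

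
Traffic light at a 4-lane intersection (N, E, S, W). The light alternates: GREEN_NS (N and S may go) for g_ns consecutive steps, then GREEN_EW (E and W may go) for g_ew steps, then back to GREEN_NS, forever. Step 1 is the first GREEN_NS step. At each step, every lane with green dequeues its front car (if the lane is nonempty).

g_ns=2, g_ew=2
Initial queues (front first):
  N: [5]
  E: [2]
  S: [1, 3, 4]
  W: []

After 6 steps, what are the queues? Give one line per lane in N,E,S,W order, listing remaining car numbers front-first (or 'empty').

Step 1 [NS]: N:car5-GO,E:wait,S:car1-GO,W:wait | queues: N=0 E=1 S=2 W=0
Step 2 [NS]: N:empty,E:wait,S:car3-GO,W:wait | queues: N=0 E=1 S=1 W=0
Step 3 [EW]: N:wait,E:car2-GO,S:wait,W:empty | queues: N=0 E=0 S=1 W=0
Step 4 [EW]: N:wait,E:empty,S:wait,W:empty | queues: N=0 E=0 S=1 W=0
Step 5 [NS]: N:empty,E:wait,S:car4-GO,W:wait | queues: N=0 E=0 S=0 W=0

N: empty
E: empty
S: empty
W: empty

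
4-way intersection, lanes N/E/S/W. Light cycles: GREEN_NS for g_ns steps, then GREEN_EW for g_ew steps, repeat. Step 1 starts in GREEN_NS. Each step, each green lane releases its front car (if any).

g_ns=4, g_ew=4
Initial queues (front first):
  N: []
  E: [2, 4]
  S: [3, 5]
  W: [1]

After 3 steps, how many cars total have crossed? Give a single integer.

Answer: 2

Derivation:
Step 1 [NS]: N:empty,E:wait,S:car3-GO,W:wait | queues: N=0 E=2 S=1 W=1
Step 2 [NS]: N:empty,E:wait,S:car5-GO,W:wait | queues: N=0 E=2 S=0 W=1
Step 3 [NS]: N:empty,E:wait,S:empty,W:wait | queues: N=0 E=2 S=0 W=1
Cars crossed by step 3: 2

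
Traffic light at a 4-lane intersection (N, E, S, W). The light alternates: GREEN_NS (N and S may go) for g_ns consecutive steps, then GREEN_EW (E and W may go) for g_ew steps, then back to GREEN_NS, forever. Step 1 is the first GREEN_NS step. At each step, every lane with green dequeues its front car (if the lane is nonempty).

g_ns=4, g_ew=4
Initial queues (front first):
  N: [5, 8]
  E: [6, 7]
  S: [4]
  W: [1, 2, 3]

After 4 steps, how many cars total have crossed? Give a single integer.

Step 1 [NS]: N:car5-GO,E:wait,S:car4-GO,W:wait | queues: N=1 E=2 S=0 W=3
Step 2 [NS]: N:car8-GO,E:wait,S:empty,W:wait | queues: N=0 E=2 S=0 W=3
Step 3 [NS]: N:empty,E:wait,S:empty,W:wait | queues: N=0 E=2 S=0 W=3
Step 4 [NS]: N:empty,E:wait,S:empty,W:wait | queues: N=0 E=2 S=0 W=3
Cars crossed by step 4: 3

Answer: 3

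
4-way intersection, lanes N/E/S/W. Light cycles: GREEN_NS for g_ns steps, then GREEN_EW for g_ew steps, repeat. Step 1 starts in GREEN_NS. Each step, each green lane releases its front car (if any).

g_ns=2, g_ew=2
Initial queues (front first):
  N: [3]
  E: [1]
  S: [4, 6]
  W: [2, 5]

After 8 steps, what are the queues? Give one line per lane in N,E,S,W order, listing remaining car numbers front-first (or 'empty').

Step 1 [NS]: N:car3-GO,E:wait,S:car4-GO,W:wait | queues: N=0 E=1 S=1 W=2
Step 2 [NS]: N:empty,E:wait,S:car6-GO,W:wait | queues: N=0 E=1 S=0 W=2
Step 3 [EW]: N:wait,E:car1-GO,S:wait,W:car2-GO | queues: N=0 E=0 S=0 W=1
Step 4 [EW]: N:wait,E:empty,S:wait,W:car5-GO | queues: N=0 E=0 S=0 W=0

N: empty
E: empty
S: empty
W: empty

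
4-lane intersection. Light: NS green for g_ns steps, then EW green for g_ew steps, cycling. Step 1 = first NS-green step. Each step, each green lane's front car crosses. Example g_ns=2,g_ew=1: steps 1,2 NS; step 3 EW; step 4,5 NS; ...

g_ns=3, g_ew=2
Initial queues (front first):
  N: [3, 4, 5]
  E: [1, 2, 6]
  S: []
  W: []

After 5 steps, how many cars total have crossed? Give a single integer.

Step 1 [NS]: N:car3-GO,E:wait,S:empty,W:wait | queues: N=2 E=3 S=0 W=0
Step 2 [NS]: N:car4-GO,E:wait,S:empty,W:wait | queues: N=1 E=3 S=0 W=0
Step 3 [NS]: N:car5-GO,E:wait,S:empty,W:wait | queues: N=0 E=3 S=0 W=0
Step 4 [EW]: N:wait,E:car1-GO,S:wait,W:empty | queues: N=0 E=2 S=0 W=0
Step 5 [EW]: N:wait,E:car2-GO,S:wait,W:empty | queues: N=0 E=1 S=0 W=0
Cars crossed by step 5: 5

Answer: 5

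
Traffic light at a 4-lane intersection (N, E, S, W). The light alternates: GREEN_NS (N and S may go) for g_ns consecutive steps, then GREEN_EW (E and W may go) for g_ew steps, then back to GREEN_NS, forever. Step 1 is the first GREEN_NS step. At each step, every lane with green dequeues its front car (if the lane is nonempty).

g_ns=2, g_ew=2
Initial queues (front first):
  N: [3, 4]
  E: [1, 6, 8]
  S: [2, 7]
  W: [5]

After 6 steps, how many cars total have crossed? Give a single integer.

Step 1 [NS]: N:car3-GO,E:wait,S:car2-GO,W:wait | queues: N=1 E=3 S=1 W=1
Step 2 [NS]: N:car4-GO,E:wait,S:car7-GO,W:wait | queues: N=0 E=3 S=0 W=1
Step 3 [EW]: N:wait,E:car1-GO,S:wait,W:car5-GO | queues: N=0 E=2 S=0 W=0
Step 4 [EW]: N:wait,E:car6-GO,S:wait,W:empty | queues: N=0 E=1 S=0 W=0
Step 5 [NS]: N:empty,E:wait,S:empty,W:wait | queues: N=0 E=1 S=0 W=0
Step 6 [NS]: N:empty,E:wait,S:empty,W:wait | queues: N=0 E=1 S=0 W=0
Cars crossed by step 6: 7

Answer: 7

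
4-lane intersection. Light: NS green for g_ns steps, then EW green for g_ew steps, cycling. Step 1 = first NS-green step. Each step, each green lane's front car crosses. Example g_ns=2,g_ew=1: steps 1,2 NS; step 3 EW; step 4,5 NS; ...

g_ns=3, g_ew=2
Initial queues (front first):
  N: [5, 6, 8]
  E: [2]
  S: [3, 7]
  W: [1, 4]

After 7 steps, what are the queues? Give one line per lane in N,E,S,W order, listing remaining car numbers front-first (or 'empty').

Step 1 [NS]: N:car5-GO,E:wait,S:car3-GO,W:wait | queues: N=2 E=1 S=1 W=2
Step 2 [NS]: N:car6-GO,E:wait,S:car7-GO,W:wait | queues: N=1 E=1 S=0 W=2
Step 3 [NS]: N:car8-GO,E:wait,S:empty,W:wait | queues: N=0 E=1 S=0 W=2
Step 4 [EW]: N:wait,E:car2-GO,S:wait,W:car1-GO | queues: N=0 E=0 S=0 W=1
Step 5 [EW]: N:wait,E:empty,S:wait,W:car4-GO | queues: N=0 E=0 S=0 W=0

N: empty
E: empty
S: empty
W: empty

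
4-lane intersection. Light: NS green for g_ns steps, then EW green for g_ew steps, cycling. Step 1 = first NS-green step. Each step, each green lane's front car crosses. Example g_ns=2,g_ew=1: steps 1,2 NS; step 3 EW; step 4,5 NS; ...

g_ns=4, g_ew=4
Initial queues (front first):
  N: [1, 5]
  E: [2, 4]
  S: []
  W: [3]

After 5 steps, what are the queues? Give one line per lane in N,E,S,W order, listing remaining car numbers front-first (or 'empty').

Step 1 [NS]: N:car1-GO,E:wait,S:empty,W:wait | queues: N=1 E=2 S=0 W=1
Step 2 [NS]: N:car5-GO,E:wait,S:empty,W:wait | queues: N=0 E=2 S=0 W=1
Step 3 [NS]: N:empty,E:wait,S:empty,W:wait | queues: N=0 E=2 S=0 W=1
Step 4 [NS]: N:empty,E:wait,S:empty,W:wait | queues: N=0 E=2 S=0 W=1
Step 5 [EW]: N:wait,E:car2-GO,S:wait,W:car3-GO | queues: N=0 E=1 S=0 W=0

N: empty
E: 4
S: empty
W: empty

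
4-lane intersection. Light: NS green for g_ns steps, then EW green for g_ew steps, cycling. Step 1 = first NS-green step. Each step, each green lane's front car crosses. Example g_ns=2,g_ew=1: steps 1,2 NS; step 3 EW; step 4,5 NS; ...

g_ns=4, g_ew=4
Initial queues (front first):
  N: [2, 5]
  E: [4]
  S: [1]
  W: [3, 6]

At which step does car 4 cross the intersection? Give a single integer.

Step 1 [NS]: N:car2-GO,E:wait,S:car1-GO,W:wait | queues: N=1 E=1 S=0 W=2
Step 2 [NS]: N:car5-GO,E:wait,S:empty,W:wait | queues: N=0 E=1 S=0 W=2
Step 3 [NS]: N:empty,E:wait,S:empty,W:wait | queues: N=0 E=1 S=0 W=2
Step 4 [NS]: N:empty,E:wait,S:empty,W:wait | queues: N=0 E=1 S=0 W=2
Step 5 [EW]: N:wait,E:car4-GO,S:wait,W:car3-GO | queues: N=0 E=0 S=0 W=1
Step 6 [EW]: N:wait,E:empty,S:wait,W:car6-GO | queues: N=0 E=0 S=0 W=0
Car 4 crosses at step 5

5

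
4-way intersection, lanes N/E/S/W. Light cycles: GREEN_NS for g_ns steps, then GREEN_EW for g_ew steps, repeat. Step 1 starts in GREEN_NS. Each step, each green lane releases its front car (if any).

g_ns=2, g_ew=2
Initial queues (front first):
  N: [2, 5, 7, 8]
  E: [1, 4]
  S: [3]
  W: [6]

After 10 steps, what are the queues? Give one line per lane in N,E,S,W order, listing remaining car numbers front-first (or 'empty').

Step 1 [NS]: N:car2-GO,E:wait,S:car3-GO,W:wait | queues: N=3 E=2 S=0 W=1
Step 2 [NS]: N:car5-GO,E:wait,S:empty,W:wait | queues: N=2 E=2 S=0 W=1
Step 3 [EW]: N:wait,E:car1-GO,S:wait,W:car6-GO | queues: N=2 E=1 S=0 W=0
Step 4 [EW]: N:wait,E:car4-GO,S:wait,W:empty | queues: N=2 E=0 S=0 W=0
Step 5 [NS]: N:car7-GO,E:wait,S:empty,W:wait | queues: N=1 E=0 S=0 W=0
Step 6 [NS]: N:car8-GO,E:wait,S:empty,W:wait | queues: N=0 E=0 S=0 W=0

N: empty
E: empty
S: empty
W: empty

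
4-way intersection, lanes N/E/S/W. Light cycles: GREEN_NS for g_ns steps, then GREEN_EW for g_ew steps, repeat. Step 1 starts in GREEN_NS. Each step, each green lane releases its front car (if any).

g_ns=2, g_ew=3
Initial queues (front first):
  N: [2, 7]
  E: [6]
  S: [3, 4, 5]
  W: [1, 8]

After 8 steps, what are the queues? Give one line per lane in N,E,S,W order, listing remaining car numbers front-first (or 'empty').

Step 1 [NS]: N:car2-GO,E:wait,S:car3-GO,W:wait | queues: N=1 E=1 S=2 W=2
Step 2 [NS]: N:car7-GO,E:wait,S:car4-GO,W:wait | queues: N=0 E=1 S=1 W=2
Step 3 [EW]: N:wait,E:car6-GO,S:wait,W:car1-GO | queues: N=0 E=0 S=1 W=1
Step 4 [EW]: N:wait,E:empty,S:wait,W:car8-GO | queues: N=0 E=0 S=1 W=0
Step 5 [EW]: N:wait,E:empty,S:wait,W:empty | queues: N=0 E=0 S=1 W=0
Step 6 [NS]: N:empty,E:wait,S:car5-GO,W:wait | queues: N=0 E=0 S=0 W=0

N: empty
E: empty
S: empty
W: empty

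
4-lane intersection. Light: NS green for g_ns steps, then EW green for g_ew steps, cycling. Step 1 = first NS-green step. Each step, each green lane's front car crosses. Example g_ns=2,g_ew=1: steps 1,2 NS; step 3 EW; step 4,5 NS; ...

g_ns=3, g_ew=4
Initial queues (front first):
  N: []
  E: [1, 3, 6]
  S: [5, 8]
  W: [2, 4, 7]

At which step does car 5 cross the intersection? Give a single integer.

Step 1 [NS]: N:empty,E:wait,S:car5-GO,W:wait | queues: N=0 E=3 S=1 W=3
Step 2 [NS]: N:empty,E:wait,S:car8-GO,W:wait | queues: N=0 E=3 S=0 W=3
Step 3 [NS]: N:empty,E:wait,S:empty,W:wait | queues: N=0 E=3 S=0 W=3
Step 4 [EW]: N:wait,E:car1-GO,S:wait,W:car2-GO | queues: N=0 E=2 S=0 W=2
Step 5 [EW]: N:wait,E:car3-GO,S:wait,W:car4-GO | queues: N=0 E=1 S=0 W=1
Step 6 [EW]: N:wait,E:car6-GO,S:wait,W:car7-GO | queues: N=0 E=0 S=0 W=0
Car 5 crosses at step 1

1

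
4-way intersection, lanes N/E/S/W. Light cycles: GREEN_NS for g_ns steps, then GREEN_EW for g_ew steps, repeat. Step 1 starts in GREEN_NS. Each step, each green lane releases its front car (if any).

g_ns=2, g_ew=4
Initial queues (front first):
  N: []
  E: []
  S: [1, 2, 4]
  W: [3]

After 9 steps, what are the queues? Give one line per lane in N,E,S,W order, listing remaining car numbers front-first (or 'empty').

Step 1 [NS]: N:empty,E:wait,S:car1-GO,W:wait | queues: N=0 E=0 S=2 W=1
Step 2 [NS]: N:empty,E:wait,S:car2-GO,W:wait | queues: N=0 E=0 S=1 W=1
Step 3 [EW]: N:wait,E:empty,S:wait,W:car3-GO | queues: N=0 E=0 S=1 W=0
Step 4 [EW]: N:wait,E:empty,S:wait,W:empty | queues: N=0 E=0 S=1 W=0
Step 5 [EW]: N:wait,E:empty,S:wait,W:empty | queues: N=0 E=0 S=1 W=0
Step 6 [EW]: N:wait,E:empty,S:wait,W:empty | queues: N=0 E=0 S=1 W=0
Step 7 [NS]: N:empty,E:wait,S:car4-GO,W:wait | queues: N=0 E=0 S=0 W=0

N: empty
E: empty
S: empty
W: empty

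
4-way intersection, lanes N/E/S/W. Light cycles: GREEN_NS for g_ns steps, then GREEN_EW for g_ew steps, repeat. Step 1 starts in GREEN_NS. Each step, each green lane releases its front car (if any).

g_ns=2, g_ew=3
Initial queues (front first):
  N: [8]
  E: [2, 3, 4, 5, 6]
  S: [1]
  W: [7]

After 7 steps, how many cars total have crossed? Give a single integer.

Answer: 6

Derivation:
Step 1 [NS]: N:car8-GO,E:wait,S:car1-GO,W:wait | queues: N=0 E=5 S=0 W=1
Step 2 [NS]: N:empty,E:wait,S:empty,W:wait | queues: N=0 E=5 S=0 W=1
Step 3 [EW]: N:wait,E:car2-GO,S:wait,W:car7-GO | queues: N=0 E=4 S=0 W=0
Step 4 [EW]: N:wait,E:car3-GO,S:wait,W:empty | queues: N=0 E=3 S=0 W=0
Step 5 [EW]: N:wait,E:car4-GO,S:wait,W:empty | queues: N=0 E=2 S=0 W=0
Step 6 [NS]: N:empty,E:wait,S:empty,W:wait | queues: N=0 E=2 S=0 W=0
Step 7 [NS]: N:empty,E:wait,S:empty,W:wait | queues: N=0 E=2 S=0 W=0
Cars crossed by step 7: 6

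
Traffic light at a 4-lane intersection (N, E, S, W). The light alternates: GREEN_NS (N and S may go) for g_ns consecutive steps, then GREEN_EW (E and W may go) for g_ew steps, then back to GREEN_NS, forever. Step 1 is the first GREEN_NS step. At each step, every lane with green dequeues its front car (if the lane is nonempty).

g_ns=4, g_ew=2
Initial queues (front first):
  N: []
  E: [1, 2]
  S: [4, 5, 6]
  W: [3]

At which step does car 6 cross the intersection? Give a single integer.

Step 1 [NS]: N:empty,E:wait,S:car4-GO,W:wait | queues: N=0 E=2 S=2 W=1
Step 2 [NS]: N:empty,E:wait,S:car5-GO,W:wait | queues: N=0 E=2 S=1 W=1
Step 3 [NS]: N:empty,E:wait,S:car6-GO,W:wait | queues: N=0 E=2 S=0 W=1
Step 4 [NS]: N:empty,E:wait,S:empty,W:wait | queues: N=0 E=2 S=0 W=1
Step 5 [EW]: N:wait,E:car1-GO,S:wait,W:car3-GO | queues: N=0 E=1 S=0 W=0
Step 6 [EW]: N:wait,E:car2-GO,S:wait,W:empty | queues: N=0 E=0 S=0 W=0
Car 6 crosses at step 3

3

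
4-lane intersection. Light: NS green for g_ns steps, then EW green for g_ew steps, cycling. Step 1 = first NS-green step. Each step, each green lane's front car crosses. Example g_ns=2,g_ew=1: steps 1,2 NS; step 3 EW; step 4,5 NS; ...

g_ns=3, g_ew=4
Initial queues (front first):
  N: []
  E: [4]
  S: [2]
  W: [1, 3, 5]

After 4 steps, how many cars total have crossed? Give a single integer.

Answer: 3

Derivation:
Step 1 [NS]: N:empty,E:wait,S:car2-GO,W:wait | queues: N=0 E=1 S=0 W=3
Step 2 [NS]: N:empty,E:wait,S:empty,W:wait | queues: N=0 E=1 S=0 W=3
Step 3 [NS]: N:empty,E:wait,S:empty,W:wait | queues: N=0 E=1 S=0 W=3
Step 4 [EW]: N:wait,E:car4-GO,S:wait,W:car1-GO | queues: N=0 E=0 S=0 W=2
Cars crossed by step 4: 3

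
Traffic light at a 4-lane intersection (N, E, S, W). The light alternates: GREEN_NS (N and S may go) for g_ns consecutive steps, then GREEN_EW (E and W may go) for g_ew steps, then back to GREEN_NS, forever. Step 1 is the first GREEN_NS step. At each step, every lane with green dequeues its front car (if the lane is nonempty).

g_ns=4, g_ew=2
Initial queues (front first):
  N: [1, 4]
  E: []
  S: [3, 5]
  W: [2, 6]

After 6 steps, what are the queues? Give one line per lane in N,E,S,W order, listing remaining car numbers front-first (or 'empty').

Step 1 [NS]: N:car1-GO,E:wait,S:car3-GO,W:wait | queues: N=1 E=0 S=1 W=2
Step 2 [NS]: N:car4-GO,E:wait,S:car5-GO,W:wait | queues: N=0 E=0 S=0 W=2
Step 3 [NS]: N:empty,E:wait,S:empty,W:wait | queues: N=0 E=0 S=0 W=2
Step 4 [NS]: N:empty,E:wait,S:empty,W:wait | queues: N=0 E=0 S=0 W=2
Step 5 [EW]: N:wait,E:empty,S:wait,W:car2-GO | queues: N=0 E=0 S=0 W=1
Step 6 [EW]: N:wait,E:empty,S:wait,W:car6-GO | queues: N=0 E=0 S=0 W=0

N: empty
E: empty
S: empty
W: empty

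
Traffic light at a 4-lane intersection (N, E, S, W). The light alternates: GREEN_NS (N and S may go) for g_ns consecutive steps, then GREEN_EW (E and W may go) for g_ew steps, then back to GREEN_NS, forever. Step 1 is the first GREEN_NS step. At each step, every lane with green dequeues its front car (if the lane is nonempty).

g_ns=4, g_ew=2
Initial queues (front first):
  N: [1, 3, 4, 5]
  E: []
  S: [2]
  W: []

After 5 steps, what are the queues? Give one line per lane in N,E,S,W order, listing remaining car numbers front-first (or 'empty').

Step 1 [NS]: N:car1-GO,E:wait,S:car2-GO,W:wait | queues: N=3 E=0 S=0 W=0
Step 2 [NS]: N:car3-GO,E:wait,S:empty,W:wait | queues: N=2 E=0 S=0 W=0
Step 3 [NS]: N:car4-GO,E:wait,S:empty,W:wait | queues: N=1 E=0 S=0 W=0
Step 4 [NS]: N:car5-GO,E:wait,S:empty,W:wait | queues: N=0 E=0 S=0 W=0

N: empty
E: empty
S: empty
W: empty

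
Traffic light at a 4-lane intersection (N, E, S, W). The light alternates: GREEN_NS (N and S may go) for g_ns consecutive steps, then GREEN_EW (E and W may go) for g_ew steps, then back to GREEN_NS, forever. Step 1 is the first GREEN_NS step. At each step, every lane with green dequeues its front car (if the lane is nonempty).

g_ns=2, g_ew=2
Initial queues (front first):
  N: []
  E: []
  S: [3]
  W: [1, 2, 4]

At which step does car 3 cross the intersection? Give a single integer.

Step 1 [NS]: N:empty,E:wait,S:car3-GO,W:wait | queues: N=0 E=0 S=0 W=3
Step 2 [NS]: N:empty,E:wait,S:empty,W:wait | queues: N=0 E=0 S=0 W=3
Step 3 [EW]: N:wait,E:empty,S:wait,W:car1-GO | queues: N=0 E=0 S=0 W=2
Step 4 [EW]: N:wait,E:empty,S:wait,W:car2-GO | queues: N=0 E=0 S=0 W=1
Step 5 [NS]: N:empty,E:wait,S:empty,W:wait | queues: N=0 E=0 S=0 W=1
Step 6 [NS]: N:empty,E:wait,S:empty,W:wait | queues: N=0 E=0 S=0 W=1
Step 7 [EW]: N:wait,E:empty,S:wait,W:car4-GO | queues: N=0 E=0 S=0 W=0
Car 3 crosses at step 1

1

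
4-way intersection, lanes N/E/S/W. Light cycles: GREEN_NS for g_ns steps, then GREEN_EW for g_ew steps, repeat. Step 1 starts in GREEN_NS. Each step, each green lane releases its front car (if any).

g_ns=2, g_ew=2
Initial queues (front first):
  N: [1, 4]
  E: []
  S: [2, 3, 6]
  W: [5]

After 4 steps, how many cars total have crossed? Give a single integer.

Answer: 5

Derivation:
Step 1 [NS]: N:car1-GO,E:wait,S:car2-GO,W:wait | queues: N=1 E=0 S=2 W=1
Step 2 [NS]: N:car4-GO,E:wait,S:car3-GO,W:wait | queues: N=0 E=0 S=1 W=1
Step 3 [EW]: N:wait,E:empty,S:wait,W:car5-GO | queues: N=0 E=0 S=1 W=0
Step 4 [EW]: N:wait,E:empty,S:wait,W:empty | queues: N=0 E=0 S=1 W=0
Cars crossed by step 4: 5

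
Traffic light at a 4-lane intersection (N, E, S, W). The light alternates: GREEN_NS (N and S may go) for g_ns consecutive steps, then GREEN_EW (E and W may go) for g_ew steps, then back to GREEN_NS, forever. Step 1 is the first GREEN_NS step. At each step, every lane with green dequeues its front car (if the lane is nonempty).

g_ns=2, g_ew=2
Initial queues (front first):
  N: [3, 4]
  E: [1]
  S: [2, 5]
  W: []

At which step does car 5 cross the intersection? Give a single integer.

Step 1 [NS]: N:car3-GO,E:wait,S:car2-GO,W:wait | queues: N=1 E=1 S=1 W=0
Step 2 [NS]: N:car4-GO,E:wait,S:car5-GO,W:wait | queues: N=0 E=1 S=0 W=0
Step 3 [EW]: N:wait,E:car1-GO,S:wait,W:empty | queues: N=0 E=0 S=0 W=0
Car 5 crosses at step 2

2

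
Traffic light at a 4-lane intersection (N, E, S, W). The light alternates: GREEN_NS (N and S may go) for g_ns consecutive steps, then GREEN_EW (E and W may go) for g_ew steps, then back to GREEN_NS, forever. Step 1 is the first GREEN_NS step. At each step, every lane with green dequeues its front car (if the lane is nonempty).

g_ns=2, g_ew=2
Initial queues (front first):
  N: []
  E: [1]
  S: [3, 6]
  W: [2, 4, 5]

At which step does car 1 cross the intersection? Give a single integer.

Step 1 [NS]: N:empty,E:wait,S:car3-GO,W:wait | queues: N=0 E=1 S=1 W=3
Step 2 [NS]: N:empty,E:wait,S:car6-GO,W:wait | queues: N=0 E=1 S=0 W=3
Step 3 [EW]: N:wait,E:car1-GO,S:wait,W:car2-GO | queues: N=0 E=0 S=0 W=2
Step 4 [EW]: N:wait,E:empty,S:wait,W:car4-GO | queues: N=0 E=0 S=0 W=1
Step 5 [NS]: N:empty,E:wait,S:empty,W:wait | queues: N=0 E=0 S=0 W=1
Step 6 [NS]: N:empty,E:wait,S:empty,W:wait | queues: N=0 E=0 S=0 W=1
Step 7 [EW]: N:wait,E:empty,S:wait,W:car5-GO | queues: N=0 E=0 S=0 W=0
Car 1 crosses at step 3

3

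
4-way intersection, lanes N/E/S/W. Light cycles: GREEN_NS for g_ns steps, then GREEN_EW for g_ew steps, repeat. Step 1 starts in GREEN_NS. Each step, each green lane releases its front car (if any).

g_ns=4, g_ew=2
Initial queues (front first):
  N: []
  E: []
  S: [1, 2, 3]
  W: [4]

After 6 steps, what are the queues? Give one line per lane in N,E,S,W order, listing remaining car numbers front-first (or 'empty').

Step 1 [NS]: N:empty,E:wait,S:car1-GO,W:wait | queues: N=0 E=0 S=2 W=1
Step 2 [NS]: N:empty,E:wait,S:car2-GO,W:wait | queues: N=0 E=0 S=1 W=1
Step 3 [NS]: N:empty,E:wait,S:car3-GO,W:wait | queues: N=0 E=0 S=0 W=1
Step 4 [NS]: N:empty,E:wait,S:empty,W:wait | queues: N=0 E=0 S=0 W=1
Step 5 [EW]: N:wait,E:empty,S:wait,W:car4-GO | queues: N=0 E=0 S=0 W=0

N: empty
E: empty
S: empty
W: empty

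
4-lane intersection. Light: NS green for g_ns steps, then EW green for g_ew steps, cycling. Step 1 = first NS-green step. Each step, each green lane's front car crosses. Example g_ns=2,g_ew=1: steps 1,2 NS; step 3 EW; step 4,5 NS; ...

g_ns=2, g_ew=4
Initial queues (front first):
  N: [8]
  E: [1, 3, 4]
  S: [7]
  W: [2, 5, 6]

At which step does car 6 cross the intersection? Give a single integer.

Step 1 [NS]: N:car8-GO,E:wait,S:car7-GO,W:wait | queues: N=0 E=3 S=0 W=3
Step 2 [NS]: N:empty,E:wait,S:empty,W:wait | queues: N=0 E=3 S=0 W=3
Step 3 [EW]: N:wait,E:car1-GO,S:wait,W:car2-GO | queues: N=0 E=2 S=0 W=2
Step 4 [EW]: N:wait,E:car3-GO,S:wait,W:car5-GO | queues: N=0 E=1 S=0 W=1
Step 5 [EW]: N:wait,E:car4-GO,S:wait,W:car6-GO | queues: N=0 E=0 S=0 W=0
Car 6 crosses at step 5

5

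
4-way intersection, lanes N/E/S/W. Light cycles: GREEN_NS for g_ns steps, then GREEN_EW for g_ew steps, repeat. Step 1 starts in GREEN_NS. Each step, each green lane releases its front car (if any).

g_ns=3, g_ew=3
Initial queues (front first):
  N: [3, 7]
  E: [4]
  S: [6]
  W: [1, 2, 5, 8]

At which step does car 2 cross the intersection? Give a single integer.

Step 1 [NS]: N:car3-GO,E:wait,S:car6-GO,W:wait | queues: N=1 E=1 S=0 W=4
Step 2 [NS]: N:car7-GO,E:wait,S:empty,W:wait | queues: N=0 E=1 S=0 W=4
Step 3 [NS]: N:empty,E:wait,S:empty,W:wait | queues: N=0 E=1 S=0 W=4
Step 4 [EW]: N:wait,E:car4-GO,S:wait,W:car1-GO | queues: N=0 E=0 S=0 W=3
Step 5 [EW]: N:wait,E:empty,S:wait,W:car2-GO | queues: N=0 E=0 S=0 W=2
Step 6 [EW]: N:wait,E:empty,S:wait,W:car5-GO | queues: N=0 E=0 S=0 W=1
Step 7 [NS]: N:empty,E:wait,S:empty,W:wait | queues: N=0 E=0 S=0 W=1
Step 8 [NS]: N:empty,E:wait,S:empty,W:wait | queues: N=0 E=0 S=0 W=1
Step 9 [NS]: N:empty,E:wait,S:empty,W:wait | queues: N=0 E=0 S=0 W=1
Step 10 [EW]: N:wait,E:empty,S:wait,W:car8-GO | queues: N=0 E=0 S=0 W=0
Car 2 crosses at step 5

5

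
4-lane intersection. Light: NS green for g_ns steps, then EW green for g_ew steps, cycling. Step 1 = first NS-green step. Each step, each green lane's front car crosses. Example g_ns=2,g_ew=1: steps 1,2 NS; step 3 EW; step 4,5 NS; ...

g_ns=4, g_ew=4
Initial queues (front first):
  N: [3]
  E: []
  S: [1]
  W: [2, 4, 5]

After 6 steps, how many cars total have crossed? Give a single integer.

Answer: 4

Derivation:
Step 1 [NS]: N:car3-GO,E:wait,S:car1-GO,W:wait | queues: N=0 E=0 S=0 W=3
Step 2 [NS]: N:empty,E:wait,S:empty,W:wait | queues: N=0 E=0 S=0 W=3
Step 3 [NS]: N:empty,E:wait,S:empty,W:wait | queues: N=0 E=0 S=0 W=3
Step 4 [NS]: N:empty,E:wait,S:empty,W:wait | queues: N=0 E=0 S=0 W=3
Step 5 [EW]: N:wait,E:empty,S:wait,W:car2-GO | queues: N=0 E=0 S=0 W=2
Step 6 [EW]: N:wait,E:empty,S:wait,W:car4-GO | queues: N=0 E=0 S=0 W=1
Cars crossed by step 6: 4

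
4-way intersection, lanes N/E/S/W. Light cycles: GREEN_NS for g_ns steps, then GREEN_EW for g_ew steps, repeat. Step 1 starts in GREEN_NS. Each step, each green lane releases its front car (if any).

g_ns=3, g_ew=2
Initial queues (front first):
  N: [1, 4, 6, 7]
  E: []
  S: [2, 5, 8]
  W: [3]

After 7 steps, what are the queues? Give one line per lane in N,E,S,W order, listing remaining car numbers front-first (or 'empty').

Step 1 [NS]: N:car1-GO,E:wait,S:car2-GO,W:wait | queues: N=3 E=0 S=2 W=1
Step 2 [NS]: N:car4-GO,E:wait,S:car5-GO,W:wait | queues: N=2 E=0 S=1 W=1
Step 3 [NS]: N:car6-GO,E:wait,S:car8-GO,W:wait | queues: N=1 E=0 S=0 W=1
Step 4 [EW]: N:wait,E:empty,S:wait,W:car3-GO | queues: N=1 E=0 S=0 W=0
Step 5 [EW]: N:wait,E:empty,S:wait,W:empty | queues: N=1 E=0 S=0 W=0
Step 6 [NS]: N:car7-GO,E:wait,S:empty,W:wait | queues: N=0 E=0 S=0 W=0

N: empty
E: empty
S: empty
W: empty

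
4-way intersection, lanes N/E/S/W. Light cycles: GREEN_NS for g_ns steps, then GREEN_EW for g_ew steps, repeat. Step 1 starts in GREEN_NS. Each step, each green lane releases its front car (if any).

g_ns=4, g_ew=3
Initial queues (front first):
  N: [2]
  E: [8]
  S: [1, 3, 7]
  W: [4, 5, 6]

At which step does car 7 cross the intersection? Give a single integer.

Step 1 [NS]: N:car2-GO,E:wait,S:car1-GO,W:wait | queues: N=0 E=1 S=2 W=3
Step 2 [NS]: N:empty,E:wait,S:car3-GO,W:wait | queues: N=0 E=1 S=1 W=3
Step 3 [NS]: N:empty,E:wait,S:car7-GO,W:wait | queues: N=0 E=1 S=0 W=3
Step 4 [NS]: N:empty,E:wait,S:empty,W:wait | queues: N=0 E=1 S=0 W=3
Step 5 [EW]: N:wait,E:car8-GO,S:wait,W:car4-GO | queues: N=0 E=0 S=0 W=2
Step 6 [EW]: N:wait,E:empty,S:wait,W:car5-GO | queues: N=0 E=0 S=0 W=1
Step 7 [EW]: N:wait,E:empty,S:wait,W:car6-GO | queues: N=0 E=0 S=0 W=0
Car 7 crosses at step 3

3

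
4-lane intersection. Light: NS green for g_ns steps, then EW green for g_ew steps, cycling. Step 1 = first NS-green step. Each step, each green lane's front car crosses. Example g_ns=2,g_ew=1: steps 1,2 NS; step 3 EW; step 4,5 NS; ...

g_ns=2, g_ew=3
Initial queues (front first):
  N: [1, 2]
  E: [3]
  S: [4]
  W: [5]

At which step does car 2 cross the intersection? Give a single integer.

Step 1 [NS]: N:car1-GO,E:wait,S:car4-GO,W:wait | queues: N=1 E=1 S=0 W=1
Step 2 [NS]: N:car2-GO,E:wait,S:empty,W:wait | queues: N=0 E=1 S=0 W=1
Step 3 [EW]: N:wait,E:car3-GO,S:wait,W:car5-GO | queues: N=0 E=0 S=0 W=0
Car 2 crosses at step 2

2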